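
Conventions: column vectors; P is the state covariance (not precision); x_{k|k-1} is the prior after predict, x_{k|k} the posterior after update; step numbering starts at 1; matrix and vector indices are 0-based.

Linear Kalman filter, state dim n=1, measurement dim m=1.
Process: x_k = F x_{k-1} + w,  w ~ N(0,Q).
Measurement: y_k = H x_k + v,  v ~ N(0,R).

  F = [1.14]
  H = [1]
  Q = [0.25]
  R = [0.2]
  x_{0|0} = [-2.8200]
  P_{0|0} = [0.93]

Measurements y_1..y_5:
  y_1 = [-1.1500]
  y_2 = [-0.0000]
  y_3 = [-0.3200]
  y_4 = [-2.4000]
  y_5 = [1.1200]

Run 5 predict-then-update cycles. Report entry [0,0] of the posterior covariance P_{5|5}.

step 1: x^-=[-3.2148]  P^-=[1.4586]  S=[1.6586]  K=[0.8794]  nu=[2.0648]  x^+=[-1.3990]  P^+=[0.1759]
step 2: x^-=[-1.5948]  P^-=[0.4786]  S=[0.6786]  K=[0.7053]  nu=[1.5948]  x^+=[-0.4701]  P^+=[0.1411]
step 3: x^-=[-0.5359]  P^-=[0.4333]  S=[0.6333]  K=[0.6842]  nu=[0.2159]  x^+=[-0.3882]  P^+=[0.1368]
step 4: x^-=[-0.4425]  P^-=[0.4278]  S=[0.6278]  K=[0.6814]  nu=[-1.9575]  x^+=[-1.7764]  P^+=[0.1363]
step 5: x^-=[-2.0251]  P^-=[0.4271]  S=[0.6271]  K=[0.6811]  nu=[3.1451]  x^+=[0.1170]  P^+=[0.1362]

P_post[0,0] = 0.1362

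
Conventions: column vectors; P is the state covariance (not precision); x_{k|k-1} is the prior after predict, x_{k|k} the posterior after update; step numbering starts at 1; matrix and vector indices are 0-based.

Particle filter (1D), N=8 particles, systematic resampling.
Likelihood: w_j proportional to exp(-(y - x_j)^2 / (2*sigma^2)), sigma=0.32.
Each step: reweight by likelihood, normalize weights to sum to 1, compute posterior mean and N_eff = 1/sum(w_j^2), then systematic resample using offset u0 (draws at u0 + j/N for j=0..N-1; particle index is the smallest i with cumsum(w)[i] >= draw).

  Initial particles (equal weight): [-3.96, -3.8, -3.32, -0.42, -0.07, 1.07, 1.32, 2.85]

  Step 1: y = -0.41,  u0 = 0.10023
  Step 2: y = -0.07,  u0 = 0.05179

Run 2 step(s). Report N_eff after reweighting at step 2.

N_eff = 7.3262

step 1: w=[0.0000, 0.0000, 0.0000, 0.6374, 0.3626, 0.0000, 0.0000, 0.0000]  mean=-0.2931  Neff=1.8597  idx=[3, 3, 3, 3, 3, 4, 4, 4]
step 2: w=[0.0956, 0.0956, 0.0956, 0.0956, 0.0956, 0.1739, 0.1739, 0.1739]  mean=-0.2374  Neff=7.3262  idx=[0, 1, 3, 4, 5, 6, 6, 7]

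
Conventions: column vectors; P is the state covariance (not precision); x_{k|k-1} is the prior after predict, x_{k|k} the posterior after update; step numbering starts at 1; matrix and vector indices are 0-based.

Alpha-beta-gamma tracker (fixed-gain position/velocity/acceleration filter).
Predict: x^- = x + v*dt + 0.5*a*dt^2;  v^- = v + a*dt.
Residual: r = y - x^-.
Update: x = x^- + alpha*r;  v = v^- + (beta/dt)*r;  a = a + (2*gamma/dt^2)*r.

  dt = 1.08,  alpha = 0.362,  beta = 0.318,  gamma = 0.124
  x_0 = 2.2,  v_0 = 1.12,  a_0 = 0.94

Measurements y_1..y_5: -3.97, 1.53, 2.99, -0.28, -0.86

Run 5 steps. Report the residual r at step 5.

step 1: x_pred=3.9578  r=-7.9278  x^+=1.0879  v^+=-0.1991  a^+=-0.7456
step 2: x_pred=0.4381  r=1.0919  x^+=0.8334  v^+=-0.6828  a^+=-0.5134
step 3: x_pred=-0.2036  r=3.1936  x^+=0.9525  v^+=-0.2970  a^+=0.1656
step 4: x_pred=0.7283  r=-1.0083  x^+=0.3633  v^+=-0.4151  a^+=-0.0488
step 5: x_pred=-0.1135  r=-0.7465  x^+=-0.3837  v^+=-0.6876  a^+=-0.2075

resid = -0.7465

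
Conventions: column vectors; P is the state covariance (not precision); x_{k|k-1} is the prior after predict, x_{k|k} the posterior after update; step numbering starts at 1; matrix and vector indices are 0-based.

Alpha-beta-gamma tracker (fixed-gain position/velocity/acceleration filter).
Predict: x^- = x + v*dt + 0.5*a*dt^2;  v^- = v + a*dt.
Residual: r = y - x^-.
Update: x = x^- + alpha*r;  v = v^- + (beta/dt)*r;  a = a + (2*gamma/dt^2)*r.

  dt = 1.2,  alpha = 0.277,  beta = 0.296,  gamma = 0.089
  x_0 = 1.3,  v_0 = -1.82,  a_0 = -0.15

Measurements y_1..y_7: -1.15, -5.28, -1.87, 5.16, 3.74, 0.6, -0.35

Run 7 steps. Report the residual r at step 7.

resid = -15.2688

step 1: x_pred=-0.9920  r=-0.1580  x^+=-1.0358  v^+=-2.0390  a^+=-0.1695
step 2: x_pred=-3.6046  r=-1.6754  x^+=-4.0687  v^+=-2.6557  a^+=-0.3766
step 3: x_pred=-7.5267  r=5.6567  x^+=-5.9598  v^+=-1.7123  a^+=0.3226
step 4: x_pred=-7.7823  r=12.9423  x^+=-4.1973  v^+=1.8672  a^+=1.9224
step 5: x_pred=-0.5725  r=4.3125  x^+=0.6221  v^+=5.2379  a^+=2.4555
step 6: x_pred=8.6755  r=-8.0755  x^+=6.4386  v^+=6.1925  a^+=1.4573
step 7: x_pred=14.9188  r=-15.2688  x^+=10.6893  v^+=4.1749  a^+=-0.4301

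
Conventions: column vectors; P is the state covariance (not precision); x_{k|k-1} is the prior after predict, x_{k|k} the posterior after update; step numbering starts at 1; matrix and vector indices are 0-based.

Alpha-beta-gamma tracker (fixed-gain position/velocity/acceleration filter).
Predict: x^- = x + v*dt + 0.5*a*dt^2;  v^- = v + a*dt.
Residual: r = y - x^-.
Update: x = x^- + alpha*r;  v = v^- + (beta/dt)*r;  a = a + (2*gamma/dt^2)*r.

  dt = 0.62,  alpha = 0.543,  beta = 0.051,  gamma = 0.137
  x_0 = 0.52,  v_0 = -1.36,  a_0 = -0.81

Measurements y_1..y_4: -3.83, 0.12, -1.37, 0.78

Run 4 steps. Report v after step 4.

v_post = -1.9448

step 1: x_pred=-0.4789  r=-3.3511  x^+=-2.2985  v^+=-2.1379  a^+=-3.1987
step 2: x_pred=-4.2388  r=4.3588  x^+=-1.8720  v^+=-3.7625  a^+=-0.0917
step 3: x_pred=-4.2223  r=2.8523  x^+=-2.6735  v^+=-3.5847  a^+=1.9414
step 4: x_pred=-4.5229  r=5.3029  x^+=-1.6434  v^+=-1.9448  a^+=5.7213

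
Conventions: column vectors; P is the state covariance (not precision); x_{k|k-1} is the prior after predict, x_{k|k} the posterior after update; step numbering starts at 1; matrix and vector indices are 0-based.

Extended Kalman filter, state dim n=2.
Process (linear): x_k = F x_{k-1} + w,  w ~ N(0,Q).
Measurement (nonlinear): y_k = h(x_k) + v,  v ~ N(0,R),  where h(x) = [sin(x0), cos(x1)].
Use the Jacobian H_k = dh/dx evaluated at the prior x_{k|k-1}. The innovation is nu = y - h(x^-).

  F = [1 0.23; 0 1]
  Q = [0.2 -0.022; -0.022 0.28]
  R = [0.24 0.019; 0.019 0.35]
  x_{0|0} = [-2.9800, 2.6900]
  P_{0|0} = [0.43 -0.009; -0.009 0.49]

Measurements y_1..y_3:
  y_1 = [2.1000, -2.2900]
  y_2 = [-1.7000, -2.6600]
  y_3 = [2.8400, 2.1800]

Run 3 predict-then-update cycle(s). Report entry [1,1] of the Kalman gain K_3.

K[1,1] = -0.6400

step 1: x^-=[-2.3613, 2.6900]  P^-=[0.6518 0.0817; 0.0817 0.7700]  H_jac=[-0.7107 0.0000; 0.0000 -0.4364]  S=[0.5692 0.0443; 0.0443 0.4966]  K=[-0.8139 0.0009; -0.0496 -0.6722]  nu=[2.8035, -1.3902]  x^+=[-4.6442, 3.4853]  P^+=[0.2748 0.0347; 0.0347 0.5413]
step 2: x^-=[-3.8425, 3.4853]  P^-=[0.5194 0.1372; 0.1372 0.8213]  H_jac=[-0.7642 0.0000; 0.0000 0.3370]  S=[0.5434 -0.0163; -0.0163 0.4432]  K=[-0.7282 0.0775; -0.1744 0.6179]  nu=[-2.3449, -1.7185]  x^+=[-2.2680, 2.8324]  P^+=[0.2268 0.0394; 0.0394 0.6320]
step 3: x^-=[-1.6166, 2.8324]  P^-=[0.4783 0.1628; 0.1628 0.9120]  H_jac=[-0.0458 0.0000; 0.0000 -0.3042]  S=[0.2410 0.0213; 0.0213 0.4344]  K=[-0.0811 -0.1100; 0.0256 -0.6400]  nu=[3.8390, 3.1326]  x^+=[-2.2727, 0.9259]  P^+=[0.4711 0.1316; 0.1316 0.7346]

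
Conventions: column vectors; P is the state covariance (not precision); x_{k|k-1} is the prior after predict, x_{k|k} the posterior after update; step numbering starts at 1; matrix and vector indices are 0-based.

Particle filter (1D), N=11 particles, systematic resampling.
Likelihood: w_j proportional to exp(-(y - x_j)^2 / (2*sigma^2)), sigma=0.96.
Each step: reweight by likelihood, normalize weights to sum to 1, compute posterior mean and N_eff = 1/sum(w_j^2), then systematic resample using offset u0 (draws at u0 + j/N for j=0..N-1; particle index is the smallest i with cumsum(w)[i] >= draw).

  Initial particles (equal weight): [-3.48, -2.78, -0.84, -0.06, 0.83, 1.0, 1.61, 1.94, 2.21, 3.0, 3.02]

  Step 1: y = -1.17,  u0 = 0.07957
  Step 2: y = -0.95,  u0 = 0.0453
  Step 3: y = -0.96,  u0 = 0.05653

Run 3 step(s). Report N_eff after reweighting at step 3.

step 1: w=[0.0281, 0.1244, 0.4785, 0.2602, 0.0580, 0.0394, 0.0077, 0.0027, 0.0010, 0.0000, 0.0000]  mean=-0.7535  Neff=3.1456  idx=[1, 2, 2, 2, 2, 2, 2, 3, 3, 4, 6]
step 2: w=[0.0213, 0.1302, 0.1302, 0.1302, 0.1302, 0.1302, 0.1302, 0.0853, 0.0853, 0.0235, 0.0037]  mean=-0.6999  Neff=8.5318  idx=[1, 1, 2, 3, 3, 4, 5, 6, 6, 7, 8]
step 3: w=[0.0971, 0.0971, 0.0971, 0.0971, 0.0971, 0.0971, 0.0971, 0.0971, 0.0971, 0.0631, 0.0631]  mean=-0.7416  Neff=10.7753  idx=[0, 1, 2, 3, 4, 5, 6, 7, 8, 9, 10]

N_eff = 10.7753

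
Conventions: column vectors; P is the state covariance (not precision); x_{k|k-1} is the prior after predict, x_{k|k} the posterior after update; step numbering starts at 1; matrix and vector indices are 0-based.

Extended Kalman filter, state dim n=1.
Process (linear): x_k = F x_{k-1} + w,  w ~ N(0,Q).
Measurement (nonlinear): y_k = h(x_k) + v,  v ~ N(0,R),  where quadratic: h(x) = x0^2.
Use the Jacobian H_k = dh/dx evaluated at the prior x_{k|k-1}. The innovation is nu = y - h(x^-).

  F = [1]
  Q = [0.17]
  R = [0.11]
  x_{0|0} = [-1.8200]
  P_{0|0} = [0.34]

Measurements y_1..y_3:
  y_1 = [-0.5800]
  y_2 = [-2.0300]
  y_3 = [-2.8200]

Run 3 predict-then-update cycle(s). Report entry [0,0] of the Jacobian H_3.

step 1: x^-=[-1.8200]  P^-=[0.5100]  H_jac=[-3.6400]  S=[6.8673]  K=[-0.2703]  nu=[-3.8924]  x^+=[-0.7678]  P^+=[0.0082]
step 2: x^-=[-0.7678]  P^-=[0.1782]  H_jac=[-1.5356]  S=[0.5301]  K=[-0.5161]  nu=[-2.6195]  x^+=[0.5841]  P^+=[0.0370]
step 3: x^-=[0.5841]  P^-=[0.2070]  H_jac=[1.1682]  S=[0.3925]  K=[0.6161]  nu=[-3.1612]  x^+=[-1.3634]  P^+=[0.0580]

H_jac[0,0] = 1.1682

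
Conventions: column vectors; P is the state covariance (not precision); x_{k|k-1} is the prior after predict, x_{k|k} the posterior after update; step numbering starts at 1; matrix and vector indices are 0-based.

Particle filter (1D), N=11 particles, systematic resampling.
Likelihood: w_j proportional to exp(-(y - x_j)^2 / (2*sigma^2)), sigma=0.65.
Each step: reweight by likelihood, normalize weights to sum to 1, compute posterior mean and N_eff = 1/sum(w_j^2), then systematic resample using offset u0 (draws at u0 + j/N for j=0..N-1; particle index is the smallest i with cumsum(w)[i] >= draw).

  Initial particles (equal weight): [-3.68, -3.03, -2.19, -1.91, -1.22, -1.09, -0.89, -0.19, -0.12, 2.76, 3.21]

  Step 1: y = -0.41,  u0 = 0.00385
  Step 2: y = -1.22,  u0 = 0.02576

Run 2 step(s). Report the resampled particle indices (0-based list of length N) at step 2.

resampled_idx = [0, 1, 1, 2, 3, 3, 4, 5, 5, 7, 9]

step 1: w=[0.0000, 0.0001, 0.0063, 0.0186, 0.1229, 0.1546, 0.2034, 0.2523, 0.2418, 0.0000, 0.0000]  mean=-0.6260  Neff=4.9288  idx=[2, 4, 5, 5, 6, 6, 7, 7, 7, 8, 8]
step 2: w=[0.0515, 0.1568, 0.1536, 0.1536, 0.1378, 0.1378, 0.0447, 0.0447, 0.0447, 0.0374, 0.0374]  mean=-0.9187  Neff=8.2506  idx=[0, 1, 1, 2, 3, 3, 4, 5, 5, 7, 9]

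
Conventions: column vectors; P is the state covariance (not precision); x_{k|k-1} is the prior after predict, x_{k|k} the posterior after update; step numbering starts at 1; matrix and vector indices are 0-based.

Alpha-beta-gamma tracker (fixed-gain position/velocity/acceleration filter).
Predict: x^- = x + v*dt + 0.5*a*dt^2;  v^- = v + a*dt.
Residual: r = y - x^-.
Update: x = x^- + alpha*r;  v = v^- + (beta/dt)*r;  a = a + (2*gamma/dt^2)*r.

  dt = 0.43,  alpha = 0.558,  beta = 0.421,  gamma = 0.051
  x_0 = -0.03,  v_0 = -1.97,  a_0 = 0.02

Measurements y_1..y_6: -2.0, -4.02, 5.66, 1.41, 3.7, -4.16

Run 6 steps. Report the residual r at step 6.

step 1: x_pred=-0.8753  r=-1.1247  x^+=-1.5029  v^+=-3.0626  a^+=-0.6005
step 2: x_pred=-2.8753  r=-1.1447  x^+=-3.5140  v^+=-4.4416  a^+=-1.2319
step 3: x_pred=-5.5378  r=11.1978  x^+=0.7106  v^+=5.9921  a^+=4.9453
step 4: x_pred=3.7444  r=-2.3344  x^+=2.4418  v^+=5.8331  a^+=3.6576
step 5: x_pred=5.2882  r=-1.5882  x^+=4.4020  v^+=5.8509  a^+=2.7814
step 6: x_pred=7.1750  r=-11.3350  x^+=0.8501  v^+=-4.0508  a^+=-3.4715

resid = -11.3350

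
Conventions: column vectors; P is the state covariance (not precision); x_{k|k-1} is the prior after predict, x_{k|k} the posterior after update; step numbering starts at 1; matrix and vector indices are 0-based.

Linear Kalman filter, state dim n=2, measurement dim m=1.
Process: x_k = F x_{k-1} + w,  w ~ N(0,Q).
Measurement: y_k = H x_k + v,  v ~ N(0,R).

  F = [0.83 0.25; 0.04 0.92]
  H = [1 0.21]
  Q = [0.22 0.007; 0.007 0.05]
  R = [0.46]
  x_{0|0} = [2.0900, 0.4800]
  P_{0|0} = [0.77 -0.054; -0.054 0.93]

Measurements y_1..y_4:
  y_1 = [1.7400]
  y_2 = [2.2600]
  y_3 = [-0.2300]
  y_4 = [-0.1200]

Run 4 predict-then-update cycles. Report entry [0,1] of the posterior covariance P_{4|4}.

step 1: x^-=[1.8547, 0.5252]  P^-=[0.7862 0.2047; 0.2047 0.8344]  S=[1.3689]  K=[0.6057; 0.2775]  nu=[-0.2250]  x^+=[1.7184, 0.4628]  P^+=[0.2840 -0.0254; -0.0254 0.7290]
step 2: x^-=[1.5420, 0.4945]  P^-=[0.4506 0.1644; 0.1644 0.6656]  S=[1.0090]  K=[0.4808; 0.3015]  nu=[0.6142]  x^+=[1.8373, 0.6796]  P^+=[0.2174 0.0182; 0.0182 0.5739]
step 3: x^-=[1.6949, 0.6988]  P^-=[0.4131 0.1603; 0.1603 0.5374]  S=[0.9642]  K=[0.4634; 0.2833]  nu=[-2.0716]  x^+=[0.7349, 0.1119]  P^+=[0.2061 0.0337; 0.0337 0.4600]
step 4: x^-=[0.6379, 0.1324]  P^-=[0.4047 0.1457; 0.1457 0.4422]  S=[0.9454]  K=[0.4604; 0.2524]  nu=[-0.7857]  x^+=[0.2761, -0.0659]  P^+=[0.2043 0.0359; 0.0359 0.3820]

P_post[0,1] = 0.0359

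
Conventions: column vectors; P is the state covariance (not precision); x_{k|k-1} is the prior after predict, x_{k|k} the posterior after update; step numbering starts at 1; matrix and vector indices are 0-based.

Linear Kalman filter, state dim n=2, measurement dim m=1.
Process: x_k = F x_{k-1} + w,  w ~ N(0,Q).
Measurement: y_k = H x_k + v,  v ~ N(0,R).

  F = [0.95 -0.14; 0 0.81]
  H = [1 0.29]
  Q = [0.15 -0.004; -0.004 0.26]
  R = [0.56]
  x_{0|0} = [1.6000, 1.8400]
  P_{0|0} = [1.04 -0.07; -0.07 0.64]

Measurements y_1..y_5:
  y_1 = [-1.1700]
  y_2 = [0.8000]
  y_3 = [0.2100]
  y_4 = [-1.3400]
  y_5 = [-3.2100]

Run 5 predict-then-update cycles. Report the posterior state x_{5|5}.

x_post = [-2.0240, 0.7742]

step 1: x^-=[1.2624, 1.4904]  P^-=[1.1198 -0.1304; -0.1304 0.6799]  S=[1.6613]  K=[0.6513; 0.0402]  nu=[-2.8646]  x^+=[-0.6032, 1.3753]  P^+=[0.4151 -0.1739; -0.1739 0.6772]
step 2: x^-=[-0.7656, 1.1140]  P^-=[0.5842 -0.2146; -0.2146 0.7043]  S=[1.0790]  K=[0.4838; -0.0096]  nu=[1.2425]  x^+=[-0.1645, 1.1021]  P^+=[0.3317 -0.2096; -0.2096 0.7042]
step 3: x^-=[-0.3106, 0.8927]  P^-=[0.5189 -0.2451; -0.2451 0.7220]  S=[0.9974]  K=[0.4490; -0.0358]  nu=[0.2617]  x^+=[-0.1931, 0.8833]  P^+=[0.3179 -0.2291; -0.2291 0.7208]
step 4: x^-=[-0.3071, 0.7155]  P^-=[0.5119 -0.2620; -0.2620 0.7329]  S=[0.9816]  K=[0.4441; -0.0504]  nu=[-1.2404]  x^+=[-0.8580, 0.7780]  P^+=[0.3183 -0.2400; -0.2400 0.7304]
step 5: x^-=[-0.9240, 0.6302]  P^-=[0.5155 -0.2715; -0.2715 0.7392]  S=[0.9801]  K=[0.4456; -0.0583]  nu=[-2.4688]  x^+=[-2.0240, 0.7742]  P^+=[0.3209 -0.2461; -0.2461 0.7359]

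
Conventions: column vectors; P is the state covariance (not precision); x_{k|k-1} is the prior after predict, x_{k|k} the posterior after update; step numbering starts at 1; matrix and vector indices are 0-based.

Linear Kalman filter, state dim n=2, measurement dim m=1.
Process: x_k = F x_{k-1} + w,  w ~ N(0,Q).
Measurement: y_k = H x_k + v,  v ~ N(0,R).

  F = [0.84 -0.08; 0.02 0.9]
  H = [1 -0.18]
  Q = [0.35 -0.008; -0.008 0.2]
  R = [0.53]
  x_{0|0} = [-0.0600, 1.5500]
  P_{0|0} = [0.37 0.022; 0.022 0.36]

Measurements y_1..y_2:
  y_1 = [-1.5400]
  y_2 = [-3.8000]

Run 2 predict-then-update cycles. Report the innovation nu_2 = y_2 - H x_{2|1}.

innov = [-2.8016]

step 1: x^-=[-0.1744, 1.3938]  P^-=[0.6104 -0.0111; -0.0111 0.4925]  S=[1.1604]  K=[0.5278; -0.0860]  nu=[-1.1147]  x^+=[-0.7627, 1.4896]  P^+=[0.2872 0.0415; 0.0415 0.4840]
step 2: x^-=[-0.7599, 1.3254]  P^-=[0.5502 -0.0067; -0.0067 0.5936]  S=[1.1018]  K=[0.5004; -0.1030]  nu=[-2.8016]  x^+=[-2.1618, 1.6141]  P^+=[0.2742 0.0501; 0.0501 0.5819]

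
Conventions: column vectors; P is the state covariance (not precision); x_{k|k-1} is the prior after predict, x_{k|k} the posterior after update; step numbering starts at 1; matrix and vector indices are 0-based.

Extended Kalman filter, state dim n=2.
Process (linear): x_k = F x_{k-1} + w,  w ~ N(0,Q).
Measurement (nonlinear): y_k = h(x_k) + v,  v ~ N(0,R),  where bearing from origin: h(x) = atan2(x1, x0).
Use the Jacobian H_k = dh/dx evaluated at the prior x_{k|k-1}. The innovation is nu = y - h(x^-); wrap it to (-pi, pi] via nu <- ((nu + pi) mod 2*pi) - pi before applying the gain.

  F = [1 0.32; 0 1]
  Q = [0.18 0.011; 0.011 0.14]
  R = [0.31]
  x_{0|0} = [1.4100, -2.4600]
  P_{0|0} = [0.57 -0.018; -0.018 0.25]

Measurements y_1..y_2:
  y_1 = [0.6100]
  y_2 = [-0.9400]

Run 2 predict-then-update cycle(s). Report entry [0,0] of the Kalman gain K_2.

step 1: x^-=[0.6228, -2.4600]  P^-=[0.7641 0.0730; 0.0730 0.3900]  H_jac=[0.3820 0.0967]  S=[0.4306]  K=[0.6944; 0.1524]  nu=[1.9328]  x^+=[1.9649, -2.1655]  P^+=[0.5565 0.0274; 0.0274 0.3800]
step 2: x^-=[1.2719, -2.1655]  P^-=[0.7930 0.1600; 0.1600 0.5200]  H_jac=[0.3433 0.2017]  S=[0.4468]  K=[0.6816; 0.3577]  nu=[0.0997]  x^+=[1.3399, -2.1298]  P^+=[0.5854 0.0511; 0.0511 0.4628]

K[0,0] = 0.6816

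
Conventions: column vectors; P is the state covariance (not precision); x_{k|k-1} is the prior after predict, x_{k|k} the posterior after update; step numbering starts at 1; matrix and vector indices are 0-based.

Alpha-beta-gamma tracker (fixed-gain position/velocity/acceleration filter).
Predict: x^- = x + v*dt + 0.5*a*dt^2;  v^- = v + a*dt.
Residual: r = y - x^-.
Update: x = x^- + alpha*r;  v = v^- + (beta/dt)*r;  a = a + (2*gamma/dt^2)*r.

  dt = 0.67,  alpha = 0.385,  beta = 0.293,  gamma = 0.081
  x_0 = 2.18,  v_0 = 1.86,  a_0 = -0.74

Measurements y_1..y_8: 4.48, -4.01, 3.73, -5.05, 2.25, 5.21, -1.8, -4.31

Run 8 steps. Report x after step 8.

x_post = -0.2229

step 1: x_pred=3.2601  r=1.2199  x^+=3.7298  v^+=1.8977  a^+=-0.2998
step 2: x_pred=4.9339  r=-8.9439  x^+=1.4905  v^+=-2.2145  a^+=-3.5275
step 3: x_pred=-0.7849  r=4.5149  x^+=0.9533  v^+=-2.6034  a^+=-1.8981
step 4: x_pred=-1.2170  r=-3.8330  x^+=-2.6927  v^+=-5.5514  a^+=-3.2814
step 5: x_pred=-7.1486  r=9.3986  x^+=-3.5302  v^+=-3.6398  a^+=0.1104
step 6: x_pred=-5.9440  r=11.1540  x^+=-1.6497  v^+=1.3120  a^+=4.1357
step 7: x_pred=0.1576  r=-1.9576  x^+=-0.5961  v^+=3.2269  a^+=3.4293
step 8: x_pred=2.3356  r=-6.6456  x^+=-0.2229  v^+=2.6183  a^+=1.0310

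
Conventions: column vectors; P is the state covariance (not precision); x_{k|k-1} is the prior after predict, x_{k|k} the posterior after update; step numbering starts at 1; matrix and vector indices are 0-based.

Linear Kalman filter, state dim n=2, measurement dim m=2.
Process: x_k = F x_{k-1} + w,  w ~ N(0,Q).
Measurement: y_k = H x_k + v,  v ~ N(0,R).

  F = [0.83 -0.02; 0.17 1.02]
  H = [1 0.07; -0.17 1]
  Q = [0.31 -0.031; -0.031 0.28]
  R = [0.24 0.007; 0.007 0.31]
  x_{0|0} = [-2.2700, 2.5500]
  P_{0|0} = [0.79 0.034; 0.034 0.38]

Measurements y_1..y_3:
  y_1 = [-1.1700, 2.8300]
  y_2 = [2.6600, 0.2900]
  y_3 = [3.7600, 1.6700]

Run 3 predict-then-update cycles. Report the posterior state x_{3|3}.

x_post = [2.6574, 1.9051]

step 1: x^-=[-1.9351, 2.2151]  P^-=[0.8533 0.1014; 0.1014 0.7100]  S=[1.1109 0.0118; 0.0118 1.0102]  K=[0.7750 -0.0523; 0.1287 0.6843]  nu=[0.6100, 0.2859]  x^+=[-1.4773, 2.4893]  P^+=[0.1842 0.0205; 0.0205 0.2165]
step 2: x^-=[-1.2759, 2.2879]  P^-=[0.4363 0.0079; 0.0079 0.5177]  S=[0.6799 -0.0231; -0.0231 0.8376]  K=[0.6404 -0.0614; 0.0860 0.6188]  nu=[3.7758, -2.2148]  x^+=[1.2781, 1.2419]  P^+=[0.1525 0.0114; 0.0114 0.1944]
step 3: x^-=[1.0360, 1.4840]  P^-=[0.4147 -0.0039; -0.0039 0.4906]  S=[0.6566 -0.0330; -0.0330 0.8139]  K=[0.6279 -0.0659; 0.0769 0.6067]  nu=[2.6201, 0.3621]  x^+=[2.6574, 1.9051]  P^+=[0.1496 0.0094; 0.0094 0.1902]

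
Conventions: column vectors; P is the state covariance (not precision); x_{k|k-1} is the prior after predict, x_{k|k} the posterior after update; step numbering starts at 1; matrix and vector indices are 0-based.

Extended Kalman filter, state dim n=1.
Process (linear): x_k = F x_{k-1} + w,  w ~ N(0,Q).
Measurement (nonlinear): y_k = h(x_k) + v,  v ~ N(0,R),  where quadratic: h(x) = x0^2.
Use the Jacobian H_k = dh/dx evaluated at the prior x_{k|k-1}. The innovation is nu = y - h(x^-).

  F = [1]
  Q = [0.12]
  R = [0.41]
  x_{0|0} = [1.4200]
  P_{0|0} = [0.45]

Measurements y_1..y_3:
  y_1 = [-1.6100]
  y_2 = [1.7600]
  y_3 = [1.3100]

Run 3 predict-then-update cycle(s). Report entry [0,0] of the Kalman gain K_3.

step 1: x^-=[1.4200]  P^-=[0.5700]  H_jac=[2.8400]  S=[5.0074]  K=[0.3233]  nu=[-3.6264]  x^+=[0.2476]  P^+=[0.0467]
step 2: x^-=[0.2476]  P^-=[0.1667]  H_jac=[0.4953]  S=[0.4509]  K=[0.1831]  nu=[1.6987]  x^+=[0.5587]  P^+=[0.1516]
step 3: x^-=[0.5587]  P^-=[0.2716]  H_jac=[1.1173]  S=[0.7490]  K=[0.4051]  nu=[0.9979]  x^+=[0.9629]  P^+=[0.1486]

K[0,0] = 0.4051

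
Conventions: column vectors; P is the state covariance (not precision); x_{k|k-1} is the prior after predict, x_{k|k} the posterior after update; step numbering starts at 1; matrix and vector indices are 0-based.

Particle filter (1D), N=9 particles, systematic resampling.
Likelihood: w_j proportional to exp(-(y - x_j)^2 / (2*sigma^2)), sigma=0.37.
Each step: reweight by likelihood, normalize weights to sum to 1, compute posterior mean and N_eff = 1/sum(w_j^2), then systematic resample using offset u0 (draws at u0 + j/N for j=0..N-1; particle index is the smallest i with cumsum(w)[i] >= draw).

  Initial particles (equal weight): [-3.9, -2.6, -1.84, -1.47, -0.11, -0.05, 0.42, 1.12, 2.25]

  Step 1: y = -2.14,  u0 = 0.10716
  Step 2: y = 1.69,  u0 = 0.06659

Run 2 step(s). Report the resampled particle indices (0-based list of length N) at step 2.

resampled_idx = [7, 7, 7, 7, 8, 8, 8, 8, 8]

step 1: w=[0.0000, 0.3356, 0.5233, 0.1411, 0.0000, 0.0000, 0.0000, 0.0000, 0.0000]  mean=-2.0429  Neff=2.4608  idx=[1, 1, 1, 2, 2, 2, 2, 3, 3]
step 2: w=[0.0000, 0.0000, 0.0000, 0.0001, 0.0001, 0.0001, 0.0001, 0.4999, 0.4999]  mean=-1.4701  Neff=2.0009  idx=[7, 7, 7, 7, 8, 8, 8, 8, 8]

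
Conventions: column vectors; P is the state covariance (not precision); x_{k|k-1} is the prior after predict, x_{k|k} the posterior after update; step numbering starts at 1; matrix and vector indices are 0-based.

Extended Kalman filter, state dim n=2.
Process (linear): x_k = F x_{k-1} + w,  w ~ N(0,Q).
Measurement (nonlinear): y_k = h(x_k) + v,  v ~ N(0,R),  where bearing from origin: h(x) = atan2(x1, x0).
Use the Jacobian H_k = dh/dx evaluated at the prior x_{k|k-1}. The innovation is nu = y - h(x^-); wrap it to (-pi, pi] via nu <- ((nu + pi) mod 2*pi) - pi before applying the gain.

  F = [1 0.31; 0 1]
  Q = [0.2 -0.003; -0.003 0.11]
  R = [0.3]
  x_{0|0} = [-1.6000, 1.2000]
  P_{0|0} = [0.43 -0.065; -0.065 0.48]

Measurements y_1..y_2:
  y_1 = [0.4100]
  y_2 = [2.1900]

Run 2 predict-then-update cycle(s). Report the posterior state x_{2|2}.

step 1: x^-=[-1.2280, 1.2000]  P^-=[0.6358 0.0808; 0.0808 0.5900]  H_jac=[-0.4071 -0.4166]  S=[0.5351]  K=[-0.5466; -0.5207]  nu=[-1.9577]  x^+=[-0.1580, 2.2194]  P^+=[0.4760 -0.0715; -0.0715 0.4449]
step 2: x^-=[0.5300, 2.2194]  P^-=[0.6744 0.0634; 0.0634 0.5549]  H_jac=[-0.4263 0.1018]  S=[0.4228]  K=[-0.6647; 0.0697]  nu=[0.8536]  x^+=[-0.0374, 2.2789]  P^+=[0.4876 0.0830; 0.0830 0.5528]

x_post = [-0.0374, 2.2789]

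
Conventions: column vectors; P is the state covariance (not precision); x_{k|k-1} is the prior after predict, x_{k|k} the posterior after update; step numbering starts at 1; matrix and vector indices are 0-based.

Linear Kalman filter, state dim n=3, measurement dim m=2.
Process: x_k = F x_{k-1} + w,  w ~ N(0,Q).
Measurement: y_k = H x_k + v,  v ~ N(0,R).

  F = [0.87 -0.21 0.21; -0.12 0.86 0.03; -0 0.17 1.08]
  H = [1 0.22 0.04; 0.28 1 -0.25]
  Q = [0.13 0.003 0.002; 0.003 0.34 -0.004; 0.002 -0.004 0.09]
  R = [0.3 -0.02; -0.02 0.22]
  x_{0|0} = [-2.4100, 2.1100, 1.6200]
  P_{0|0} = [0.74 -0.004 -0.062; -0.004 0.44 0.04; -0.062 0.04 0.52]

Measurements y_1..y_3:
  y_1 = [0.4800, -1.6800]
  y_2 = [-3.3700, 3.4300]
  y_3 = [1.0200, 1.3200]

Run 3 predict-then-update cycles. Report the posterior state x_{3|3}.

step 1: x^-=[-2.1996, 2.1524, 2.1083]  P^-=[0.7077 -0.1466 0.0377; -0.1466 0.6799 0.1226; 0.0377 0.1226 0.7239]  S=[0.9824 0.1540; 0.1540 0.8519]  K=[0.7012 -0.0773; -0.1069 0.7332; 0.1072 -0.0754]  nu=[2.1217, -2.6894]  x^+=[-0.5039, -0.0464, 2.5386]  P^+=[0.2363 -0.1051 -0.0316; -0.1051 0.2348 0.1677; -0.0316 0.1677 0.7103]
step 2: x^-=[0.1045, 0.0967, 2.7338]  P^-=[0.3626 -0.1117 0.0774; -0.1117 0.5483 0.2162; 0.0774 0.2162 0.9868]  S=[0.6516 0.0520; 0.0520 0.6769]  K=[0.5303 -0.0843; -0.0278 0.6861; 0.2550 -0.0327]  nu=[-3.6051, 3.9875]  x^+=[-2.1434, 2.9324, 1.6844]  P^+=[0.1792 -0.0820 -0.0105; -0.0820 0.2311 0.2268; -0.0105 0.2268 0.9446]
step 3: x^-=[-2.1268, 2.8296, 2.3177]  P^-=[0.3236 -0.0754 0.1426; -0.0754 0.5431 0.2753; 0.1426 0.2753 1.2818]  S=[0.6350 0.0591; 0.0591 0.6688]  K=[0.4994 -0.0746; 0.0240 0.6755; 0.4047 -0.0436]  nu=[2.4316, -0.3347]  x^+=[-0.8875, 2.6618, 3.3164]  P^+=[0.1659 -0.0691 0.0152; -0.0691 0.2357 0.2727; 0.0152 0.2727 1.1786]

x_post = [-0.8875, 2.6618, 3.3164]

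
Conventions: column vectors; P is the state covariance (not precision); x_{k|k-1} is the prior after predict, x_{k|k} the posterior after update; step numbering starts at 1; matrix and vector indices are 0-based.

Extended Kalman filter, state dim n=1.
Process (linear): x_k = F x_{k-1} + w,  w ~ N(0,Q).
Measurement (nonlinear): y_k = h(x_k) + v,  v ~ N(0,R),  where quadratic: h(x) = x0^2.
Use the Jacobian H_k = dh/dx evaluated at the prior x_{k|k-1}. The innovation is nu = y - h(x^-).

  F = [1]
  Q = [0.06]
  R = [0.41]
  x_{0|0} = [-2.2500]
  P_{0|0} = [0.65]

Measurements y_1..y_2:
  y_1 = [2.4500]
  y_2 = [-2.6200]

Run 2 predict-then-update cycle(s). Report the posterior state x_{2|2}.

x_post = [-0.5704]

step 1: x^-=[-2.2500]  P^-=[0.7100]  H_jac=[-4.5000]  S=[14.7875]  K=[-0.2161]  nu=[-2.6125]  x^+=[-1.6855]  P^+=[0.0197]
step 2: x^-=[-1.6855]  P^-=[0.0797]  H_jac=[-3.3711]  S=[1.3156]  K=[-0.2042]  nu=[-5.4610]  x^+=[-0.5704]  P^+=[0.0248]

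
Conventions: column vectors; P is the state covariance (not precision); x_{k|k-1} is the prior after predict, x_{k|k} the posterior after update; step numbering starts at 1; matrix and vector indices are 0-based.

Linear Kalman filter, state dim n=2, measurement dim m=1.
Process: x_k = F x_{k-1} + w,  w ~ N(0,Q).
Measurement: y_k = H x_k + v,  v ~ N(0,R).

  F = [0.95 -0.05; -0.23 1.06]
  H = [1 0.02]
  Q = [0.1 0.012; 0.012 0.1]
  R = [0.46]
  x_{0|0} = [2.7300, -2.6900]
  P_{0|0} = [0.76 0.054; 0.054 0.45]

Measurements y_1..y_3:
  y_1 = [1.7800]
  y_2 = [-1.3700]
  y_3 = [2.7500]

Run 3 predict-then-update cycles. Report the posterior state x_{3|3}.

step 1: x^-=[2.7280, -3.4793]  P^-=[0.7819 -0.1229; -0.1229 0.6195]  S=[1.2372]  K=[0.6300; -0.0893]  nu=[-0.8784]  x^+=[2.1746, -3.4008]  P^+=[0.2909 -0.0533; -0.0533 0.6096]
step 2: x^-=[2.2359, -4.1050]  P^-=[0.3691 -0.1381; -0.1381 0.8263]  S=[0.8239]  K=[0.4446; -0.1476]  nu=[-3.5238]  x^+=[0.6691, -3.5849]  P^+=[0.2062 -0.0841; -0.0841 0.8084]
step 3: x^-=[0.8149, -3.9539]  P^-=[0.2961 -0.1615; -0.1615 1.0602]  S=[0.7501]  K=[0.3905; -0.1871]  nu=[2.0142]  x^+=[1.6014, -4.3307]  P^+=[0.1818 -0.1067; -0.1067 1.0340]

x_post = [1.6014, -4.3307]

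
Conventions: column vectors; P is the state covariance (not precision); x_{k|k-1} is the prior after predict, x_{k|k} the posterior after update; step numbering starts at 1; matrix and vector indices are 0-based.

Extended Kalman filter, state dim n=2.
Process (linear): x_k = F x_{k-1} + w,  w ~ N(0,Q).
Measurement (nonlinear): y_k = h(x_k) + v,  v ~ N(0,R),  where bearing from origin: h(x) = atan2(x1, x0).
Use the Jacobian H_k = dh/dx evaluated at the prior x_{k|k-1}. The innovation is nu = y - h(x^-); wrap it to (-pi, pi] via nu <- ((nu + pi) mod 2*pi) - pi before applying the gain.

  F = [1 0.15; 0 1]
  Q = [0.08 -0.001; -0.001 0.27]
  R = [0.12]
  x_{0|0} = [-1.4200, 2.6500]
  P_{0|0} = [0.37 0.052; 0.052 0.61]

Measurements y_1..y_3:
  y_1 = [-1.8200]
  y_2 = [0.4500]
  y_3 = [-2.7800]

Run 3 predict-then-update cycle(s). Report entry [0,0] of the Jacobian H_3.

step 1: x^-=[-1.0225, 2.6500]  P^-=[0.4793 0.1425; 0.1425 0.8800]  H_jac=[-0.3285 -0.1267]  S=[0.1977]  K=[-0.8877; -0.8008]  nu=[2.5241]  x^+=[-3.2631, 0.6286]  P^+=[0.3235 0.0020; 0.0020 0.7532]
step 2: x^-=[-3.1688, 0.6286]  P^-=[0.4211 0.1139; 0.1139 1.0232]  H_jac=[-0.0602 -0.3036]  S=[0.2200]  K=[-0.2725; -1.4432]  nu=[-2.4958]  x^+=[-2.4887, 4.2304]  P^+=[0.4047 0.0274; 0.0274 0.5649]
step 3: x^-=[-1.8541, 4.2304]  P^-=[0.5057 0.1111; 0.1111 0.8349]  H_jac=[-0.1983 -0.0869]  S=[0.1500]  K=[-0.7328; -0.6306]  nu=[1.5193]  x^+=[-2.9674, 3.2724]  P^+=[0.4251 0.0418; 0.0418 0.7753]

H_jac[0,0] = -0.1983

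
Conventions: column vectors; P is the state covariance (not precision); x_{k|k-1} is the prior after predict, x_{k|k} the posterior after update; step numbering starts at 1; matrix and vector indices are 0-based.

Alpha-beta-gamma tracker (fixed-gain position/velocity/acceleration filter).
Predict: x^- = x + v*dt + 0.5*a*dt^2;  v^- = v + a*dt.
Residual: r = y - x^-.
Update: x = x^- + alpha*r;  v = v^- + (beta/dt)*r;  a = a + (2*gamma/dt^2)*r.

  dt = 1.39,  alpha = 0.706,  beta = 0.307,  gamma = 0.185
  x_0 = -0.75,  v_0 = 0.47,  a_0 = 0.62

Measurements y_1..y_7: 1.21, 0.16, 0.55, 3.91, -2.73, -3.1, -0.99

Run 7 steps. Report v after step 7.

step 1: x_pred=0.5023  r=0.7077  x^+=1.0019  v^+=1.4881  a^+=0.7555
step 2: x_pred=3.8003  r=-3.6403  x^+=1.2302  v^+=1.7343  a^+=0.0584
step 3: x_pred=3.6974  r=-3.1474  x^+=1.4753  v^+=1.1204  a^+=-0.5443
step 4: x_pred=2.5068  r=1.4032  x^+=3.4975  v^+=0.6737  a^+=-0.2756
step 5: x_pred=4.1677  r=-6.8977  x^+=-0.7021  v^+=-1.2328  a^+=-1.5965
step 6: x_pred=-3.9580  r=0.8580  x^+=-3.3523  v^+=-3.2625  a^+=-1.4322
step 7: x_pred=-9.2706  r=8.2806  x^+=-3.4245  v^+=-3.4243  a^+=0.1536

v_post = -3.4243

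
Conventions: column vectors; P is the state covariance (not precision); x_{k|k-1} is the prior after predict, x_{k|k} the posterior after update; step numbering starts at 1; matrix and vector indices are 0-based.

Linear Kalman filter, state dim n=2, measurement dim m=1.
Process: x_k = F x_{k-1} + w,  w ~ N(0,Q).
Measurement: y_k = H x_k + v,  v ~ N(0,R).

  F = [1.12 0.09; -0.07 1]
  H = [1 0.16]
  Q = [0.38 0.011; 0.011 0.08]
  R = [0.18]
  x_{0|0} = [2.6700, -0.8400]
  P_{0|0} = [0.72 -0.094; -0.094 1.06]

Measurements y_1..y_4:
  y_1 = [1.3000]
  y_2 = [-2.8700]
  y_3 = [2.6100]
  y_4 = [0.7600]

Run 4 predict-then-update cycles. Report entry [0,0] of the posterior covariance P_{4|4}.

step 1: x^-=[2.9148, -1.0269]  P^-=[1.2728 -0.0547; -0.0547 1.1567]  S=[1.4649]  K=[0.8629; 0.0890]  nu=[-1.4505]  x^+=[1.6632, -1.1560]  P^+=[0.1821 -0.1672; -0.1672 1.1451]
step 2: x^-=[1.7587, -1.2724]  P^-=[0.5840 -0.0864; -0.0864 1.2494]  S=[0.7683]  K=[0.7421; 0.1477]  nu=[-4.4251]  x^+=[-1.5251, -1.9260]  P^+=[0.1609 -0.1706; -0.1706 1.2326]
step 3: x^-=[-1.8814, -1.8192]  P^-=[0.5574 -0.0807; -0.0807 1.3373]  S=[0.7458]  K=[0.7301; 0.1787]  nu=[4.7825]  x^+=[1.6101, -0.9647]  P^+=[0.1599 -0.1780; -0.1780 1.3135]
step 4: x^-=[1.7165, -1.0774]  P^-=[0.5553 -0.0816; -0.0816 1.4192]  S=[0.7456]  K=[0.7273; 0.1952]  nu=[-0.7841]  x^+=[1.1462, -1.2304]  P^+=[0.1609 -0.1874; -0.1874 1.3908]

P_post[0,0] = 0.1609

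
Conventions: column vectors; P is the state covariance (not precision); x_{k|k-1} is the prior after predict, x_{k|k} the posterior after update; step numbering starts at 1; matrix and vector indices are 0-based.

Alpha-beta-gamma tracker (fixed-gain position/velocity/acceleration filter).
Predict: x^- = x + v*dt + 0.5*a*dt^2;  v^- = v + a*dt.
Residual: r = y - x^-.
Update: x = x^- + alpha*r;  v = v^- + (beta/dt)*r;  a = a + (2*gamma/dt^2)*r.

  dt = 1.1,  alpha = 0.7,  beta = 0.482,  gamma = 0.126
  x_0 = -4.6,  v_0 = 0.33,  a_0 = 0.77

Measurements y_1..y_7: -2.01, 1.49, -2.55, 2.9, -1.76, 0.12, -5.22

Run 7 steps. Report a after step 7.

step 1: x_pred=-3.7711  r=1.7611  x^+=-2.5383  v^+=1.9487  a^+=1.1368
step 2: x_pred=0.2930  r=1.1970  x^+=1.1309  v^+=3.7237  a^+=1.3861
step 3: x_pred=6.0655  r=-8.6155  x^+=0.0347  v^+=1.4732  a^+=-0.4082
step 4: x_pred=1.4082  r=1.4918  x^+=2.4525  v^+=1.6778  a^+=-0.0975
step 5: x_pred=4.2391  r=-5.9991  x^+=0.0397  v^+=-1.0581  a^+=-1.3469
step 6: x_pred=-1.9391  r=2.0591  x^+=-0.4977  v^+=-1.6375  a^+=-0.9181
step 7: x_pred=-2.8544  r=-2.3656  x^+=-4.5103  v^+=-3.6839  a^+=-1.4108

a_post = -1.4108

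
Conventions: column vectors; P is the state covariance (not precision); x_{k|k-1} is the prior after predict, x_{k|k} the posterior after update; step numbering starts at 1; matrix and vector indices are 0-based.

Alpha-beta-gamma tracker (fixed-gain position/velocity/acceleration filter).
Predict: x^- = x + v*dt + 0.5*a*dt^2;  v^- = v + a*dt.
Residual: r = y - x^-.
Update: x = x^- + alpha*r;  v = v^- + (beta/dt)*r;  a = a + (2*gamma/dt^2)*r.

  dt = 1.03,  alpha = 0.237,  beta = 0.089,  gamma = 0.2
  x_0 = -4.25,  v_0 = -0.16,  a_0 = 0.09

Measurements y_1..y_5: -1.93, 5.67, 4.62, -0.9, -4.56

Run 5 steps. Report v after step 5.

step 1: x_pred=-4.3671  r=2.4371  x^+=-3.7895  v^+=0.1433  a^+=1.0089
step 2: x_pred=-3.1067  r=8.7767  x^+=-1.0267  v^+=1.9408  a^+=4.3180
step 3: x_pred=3.2629  r=1.3571  x^+=3.5845  v^+=6.5056  a^+=4.8297
step 4: x_pred=12.8472  r=-13.7472  x^+=9.5891  v^+=10.2924  a^+=-0.3535
step 5: x_pred=20.0028  r=-24.5628  x^+=14.1814  v^+=7.8059  a^+=-9.6146

v_post = 7.8059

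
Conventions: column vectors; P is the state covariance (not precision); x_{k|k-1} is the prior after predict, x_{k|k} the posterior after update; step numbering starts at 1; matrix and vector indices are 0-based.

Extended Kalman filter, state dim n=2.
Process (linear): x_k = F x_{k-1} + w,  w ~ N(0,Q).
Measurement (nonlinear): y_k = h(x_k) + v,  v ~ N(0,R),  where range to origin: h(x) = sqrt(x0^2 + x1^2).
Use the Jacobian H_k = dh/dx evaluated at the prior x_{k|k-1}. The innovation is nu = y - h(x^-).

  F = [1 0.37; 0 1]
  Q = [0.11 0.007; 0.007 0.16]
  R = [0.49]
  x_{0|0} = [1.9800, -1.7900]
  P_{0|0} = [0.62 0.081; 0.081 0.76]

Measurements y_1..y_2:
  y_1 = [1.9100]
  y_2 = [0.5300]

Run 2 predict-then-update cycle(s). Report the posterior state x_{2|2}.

step 1: x^-=[1.3177, -1.7900]  P^-=[0.8940 0.3692; 0.3692 0.9200]  H_jac=[0.5928 -0.8053]  S=[1.0483]  K=[0.2219; -0.4980]  nu=[-0.3127]  x^+=[1.2483, -1.6343]  P^+=[0.8423 0.4851; 0.4851 0.6601]
step 2: x^-=[0.6436, -1.6343]  P^-=[1.4017 0.7363; 0.7363 0.8201]  H_jac=[0.3664 -0.9304]  S=[0.8861]  K=[-0.1935; -0.5566]  nu=[-1.2265]  x^+=[0.8809, -0.9516]  P^+=[1.3685 0.6408; 0.6408 0.5455]

x_post = [0.8809, -0.9516]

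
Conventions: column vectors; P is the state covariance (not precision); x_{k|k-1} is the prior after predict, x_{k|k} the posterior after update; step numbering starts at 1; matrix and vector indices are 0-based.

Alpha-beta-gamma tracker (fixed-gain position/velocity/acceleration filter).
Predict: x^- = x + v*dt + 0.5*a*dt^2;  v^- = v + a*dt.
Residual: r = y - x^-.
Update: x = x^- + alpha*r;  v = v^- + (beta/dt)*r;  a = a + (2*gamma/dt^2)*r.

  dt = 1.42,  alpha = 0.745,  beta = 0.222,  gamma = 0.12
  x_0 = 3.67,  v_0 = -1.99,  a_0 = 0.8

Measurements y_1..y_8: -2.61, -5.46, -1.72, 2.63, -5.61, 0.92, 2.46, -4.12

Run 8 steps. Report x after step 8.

step 1: x_pred=1.6508  r=-4.2608  x^+=-1.5235  v^+=-1.5201  a^+=0.2929
step 2: x_pred=-3.3868  r=-2.0732  x^+=-4.9313  v^+=-1.4284  a^+=0.0461
step 3: x_pred=-6.9131  r=5.1931  x^+=-3.0442  v^+=-0.5510  a^+=0.6642
step 4: x_pred=-3.1570  r=5.7870  x^+=1.1543  v^+=1.2969  a^+=1.3530
step 5: x_pred=4.3600  r=-9.9700  x^+=-3.0676  v^+=1.6595  a^+=0.1663
step 6: x_pred=-0.5435  r=1.4635  x^+=0.5468  v^+=2.1245  a^+=0.3405
step 7: x_pred=3.9069  r=-1.4469  x^+=2.8290  v^+=2.3818  a^+=0.1683
step 8: x_pred=6.3808  r=-10.5008  x^+=-1.4423  v^+=0.9791  a^+=-1.0815

x_post = -1.4423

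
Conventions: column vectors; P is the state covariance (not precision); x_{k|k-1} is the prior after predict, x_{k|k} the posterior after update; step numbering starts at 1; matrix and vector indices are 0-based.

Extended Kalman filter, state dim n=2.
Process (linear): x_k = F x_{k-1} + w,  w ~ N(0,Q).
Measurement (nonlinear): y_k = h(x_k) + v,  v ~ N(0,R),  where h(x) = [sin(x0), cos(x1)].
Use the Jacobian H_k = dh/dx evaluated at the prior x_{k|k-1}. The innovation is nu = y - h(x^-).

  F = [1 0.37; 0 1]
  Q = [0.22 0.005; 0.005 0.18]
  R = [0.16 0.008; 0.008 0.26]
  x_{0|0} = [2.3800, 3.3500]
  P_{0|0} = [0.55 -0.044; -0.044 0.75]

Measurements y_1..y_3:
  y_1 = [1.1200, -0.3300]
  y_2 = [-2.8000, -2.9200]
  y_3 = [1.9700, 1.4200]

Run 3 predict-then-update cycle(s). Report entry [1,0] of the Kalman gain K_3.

K[1,0] = 0.4852

step 1: x^-=[3.6195, 3.3500]  P^-=[0.8401 0.2385; 0.2385 0.9300]  H_jac=[-0.8880 0.0000; 0.0000 0.2069]  S=[0.8224 -0.0358; -0.0358 0.2998]  K=[-0.9046 0.0565; -0.2308 0.6142]  nu=[1.5799, 0.6484]  x^+=[2.2269, 3.3837]  P^+=[0.1625 0.0360; 0.0360 0.7629]
step 2: x^-=[3.4789, 3.3837]  P^-=[0.5136 0.3233; 0.3233 0.9429]  H_jac=[-0.9437 0.0000; 0.0000 0.2397]  S=[0.6174 -0.0651; -0.0651 0.3142]  K=[-0.7760 0.0858; -0.4277 0.6308]  nu=[-2.4691, -1.9492]  x^+=[5.2277, 3.2101]  P^+=[0.1308 0.0672; 0.0672 0.6699]
step 3: x^-=[6.4154, 3.2101]  P^-=[0.4923 0.3200; 0.3200 0.8499]  H_jac=[0.9913 0.0000; 0.0000 0.0685]  S=[0.6437 0.0297; 0.0297 0.2640]  K=[0.7582 -0.0023; 0.4852 0.1659]  nu=[1.8381, 2.4177]  x^+=[7.8034, 4.5030]  P^+=[0.1224 0.0796; 0.0796 0.6863]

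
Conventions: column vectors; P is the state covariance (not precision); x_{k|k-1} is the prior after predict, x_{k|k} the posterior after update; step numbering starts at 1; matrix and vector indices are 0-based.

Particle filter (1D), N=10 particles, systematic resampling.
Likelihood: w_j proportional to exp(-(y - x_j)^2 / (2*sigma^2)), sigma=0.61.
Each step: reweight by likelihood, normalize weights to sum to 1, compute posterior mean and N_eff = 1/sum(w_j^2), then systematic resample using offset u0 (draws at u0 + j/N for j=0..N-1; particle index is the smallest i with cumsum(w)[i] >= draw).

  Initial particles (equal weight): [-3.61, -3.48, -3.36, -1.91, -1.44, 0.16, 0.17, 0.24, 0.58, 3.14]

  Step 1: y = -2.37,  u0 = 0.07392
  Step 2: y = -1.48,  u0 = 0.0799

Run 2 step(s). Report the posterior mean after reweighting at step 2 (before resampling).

step 1: w=[0.0767, 0.1156, 0.1623, 0.4557, 0.1894, 0.0001, 0.0001, 0.0001, 0.0000, 0.0000]  mean=-2.3676  Neff=3.4588  idx=[0, 1, 2, 3, 3, 3, 3, 3, 4, 4]
step 2: w=[0.0004, 0.0008, 0.0015, 0.1320, 0.1320, 0.1320, 0.1320, 0.1320, 0.1688, 0.1688]  mean=-1.7553  Neff=6.9420  idx=[3, 4, 5, 5, 6, 7, 8, 8, 9, 9]

post_mean = -1.7553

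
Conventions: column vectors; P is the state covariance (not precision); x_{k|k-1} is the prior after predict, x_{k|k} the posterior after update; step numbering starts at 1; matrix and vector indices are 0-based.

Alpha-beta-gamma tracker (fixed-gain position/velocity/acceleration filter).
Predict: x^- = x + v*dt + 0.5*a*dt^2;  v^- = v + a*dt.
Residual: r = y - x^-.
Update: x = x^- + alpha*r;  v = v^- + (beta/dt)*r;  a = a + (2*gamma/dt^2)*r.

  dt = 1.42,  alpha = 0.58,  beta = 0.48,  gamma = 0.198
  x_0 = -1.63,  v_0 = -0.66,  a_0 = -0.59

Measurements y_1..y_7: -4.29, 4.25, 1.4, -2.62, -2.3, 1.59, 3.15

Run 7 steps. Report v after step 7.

v_post = -0.2535

step 1: x_pred=-3.1620  r=-1.1280  x^+=-3.8163  v^+=-1.8791  a^+=-0.8115
step 2: x_pred=-7.3027  r=11.5527  x^+=-0.6021  v^+=0.8737  a^+=1.4573
step 3: x_pred=2.1078  r=-0.7078  x^+=1.6973  v^+=2.7038  a^+=1.3183
step 4: x_pred=6.8659  r=-9.4859  x^+=1.3641  v^+=1.3694  a^+=-0.5446
step 5: x_pred=2.7595  r=-5.0595  x^+=-0.1750  v^+=-1.1142  a^+=-1.5382
step 6: x_pred=-3.3081  r=4.8981  x^+=-0.4672  v^+=-1.6428  a^+=-0.5763
step 7: x_pred=-3.3811  r=6.5311  x^+=0.4070  v^+=-0.2535  a^+=0.7063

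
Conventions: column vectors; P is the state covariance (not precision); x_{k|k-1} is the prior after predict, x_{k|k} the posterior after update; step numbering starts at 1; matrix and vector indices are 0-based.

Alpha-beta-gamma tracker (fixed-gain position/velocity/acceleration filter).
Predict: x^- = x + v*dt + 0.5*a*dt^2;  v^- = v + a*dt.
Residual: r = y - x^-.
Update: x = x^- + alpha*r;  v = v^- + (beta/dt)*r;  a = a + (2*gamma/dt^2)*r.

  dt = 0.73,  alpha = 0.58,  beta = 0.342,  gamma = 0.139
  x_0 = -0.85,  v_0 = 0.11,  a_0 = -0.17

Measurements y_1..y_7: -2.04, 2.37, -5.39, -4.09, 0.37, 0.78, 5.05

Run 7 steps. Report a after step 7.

a_post = 5.3451

step 1: x_pred=-0.8150  r=-1.2250  x^+=-1.5255  v^+=-0.5880  a^+=-0.8091
step 2: x_pred=-2.1703  r=4.5403  x^+=0.4631  v^+=0.9485  a^+=1.5595
step 3: x_pred=1.5710  r=-6.9610  x^+=-2.4664  v^+=-1.1742  a^+=-2.0719
step 4: x_pred=-3.8756  r=-0.2144  x^+=-4.0000  v^+=-2.7871  a^+=-2.1837
step 5: x_pred=-6.6164  r=6.9864  x^+=-2.5643  v^+=-1.1081  a^+=1.4609
step 6: x_pred=-2.9840  r=3.7640  x^+=-0.8009  v^+=1.7217  a^+=3.4245
step 7: x_pred=1.3685  r=3.6815  x^+=3.5038  v^+=5.9464  a^+=5.3451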